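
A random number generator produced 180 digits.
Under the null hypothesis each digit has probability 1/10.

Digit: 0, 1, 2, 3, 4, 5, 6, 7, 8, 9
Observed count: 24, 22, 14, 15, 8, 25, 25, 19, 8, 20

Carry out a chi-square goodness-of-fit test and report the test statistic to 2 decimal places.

21.11

Expected count for each of the 10 categories: 180/10 = 18.
0: (24 − 18)²/18 = 36/18 = 2.000
1: (22 − 18)²/18 = 16/18 = 0.889
2: (14 − 18)²/18 = 16/18 = 0.889
3: (15 − 18)²/18 = 9/18 = 0.500
4: (8 − 18)²/18 = 100/18 = 5.556
5: (25 − 18)²/18 = 49/18 = 2.722
6: (25 − 18)²/18 = 49/18 = 2.722
7: (19 − 18)²/18 = 1/18 = 0.056
8: (8 − 18)²/18 = 100/18 = 5.556
9: (20 − 18)²/18 = 4/18 = 0.222
Sum = 21.11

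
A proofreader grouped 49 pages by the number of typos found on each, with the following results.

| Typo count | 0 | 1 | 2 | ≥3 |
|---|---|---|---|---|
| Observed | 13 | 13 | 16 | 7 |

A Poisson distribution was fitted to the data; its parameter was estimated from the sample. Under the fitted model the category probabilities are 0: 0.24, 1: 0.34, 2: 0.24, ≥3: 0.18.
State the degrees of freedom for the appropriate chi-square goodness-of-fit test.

There are k = 4 categories and 1 parameter estimated from the data, so df = 4 − 1 − 1 = 2.

2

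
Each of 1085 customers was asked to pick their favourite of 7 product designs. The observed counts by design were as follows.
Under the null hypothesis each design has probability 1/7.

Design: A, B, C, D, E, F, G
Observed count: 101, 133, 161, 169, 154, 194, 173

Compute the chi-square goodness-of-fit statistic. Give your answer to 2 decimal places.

Expected count for each of the 7 categories: 1085/7 = 155.
A: (101 − 155)²/155 = 2916/155 = 18.813
B: (133 − 155)²/155 = 484/155 = 3.123
C: (161 − 155)²/155 = 36/155 = 0.232
D: (169 − 155)²/155 = 196/155 = 1.265
E: (154 − 155)²/155 = 1/155 = 0.006
F: (194 − 155)²/155 = 1521/155 = 9.813
G: (173 − 155)²/155 = 324/155 = 2.090
Sum = 35.34

35.34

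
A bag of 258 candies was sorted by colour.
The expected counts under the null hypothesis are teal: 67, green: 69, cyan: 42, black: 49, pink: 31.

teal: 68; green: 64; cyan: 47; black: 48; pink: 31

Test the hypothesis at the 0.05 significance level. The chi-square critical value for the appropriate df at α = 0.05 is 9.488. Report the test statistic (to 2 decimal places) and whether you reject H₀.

0.99; do not reject

χ² = (68−67)²/67 + (64−69)²/69 + (47−42)²/42 + (48−49)²/49 + (31−31)²/31
   = 0.015 + 0.362 + 0.595 + 0.020 + 0.000
Sum = 0.99
df = 4. Since 0.99 < 9.488, we do not reject H₀.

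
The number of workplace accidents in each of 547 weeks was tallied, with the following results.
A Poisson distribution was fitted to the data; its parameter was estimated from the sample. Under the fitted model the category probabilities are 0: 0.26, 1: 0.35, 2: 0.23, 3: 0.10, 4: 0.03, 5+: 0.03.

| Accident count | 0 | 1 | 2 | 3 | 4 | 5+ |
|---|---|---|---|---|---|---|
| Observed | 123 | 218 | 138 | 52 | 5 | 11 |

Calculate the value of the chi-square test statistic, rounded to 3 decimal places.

Expected counts E_i = n·p_i: 547×0.26 = 142.22, 547×0.35 = 191.45, 547×0.23 = 125.81, 547×0.10 = 54.7, 547×0.03 = 16.41, 547×0.03 = 16.41.
cat         O        E   (O−E)²/E
0         123   142.22     2.5974
1         218   191.45     3.6819
2         138   125.81     1.1811
3          52     54.7     0.1333
4           5    16.41     7.9335
5+         11    16.41     1.7836
Sum = 17.311

17.311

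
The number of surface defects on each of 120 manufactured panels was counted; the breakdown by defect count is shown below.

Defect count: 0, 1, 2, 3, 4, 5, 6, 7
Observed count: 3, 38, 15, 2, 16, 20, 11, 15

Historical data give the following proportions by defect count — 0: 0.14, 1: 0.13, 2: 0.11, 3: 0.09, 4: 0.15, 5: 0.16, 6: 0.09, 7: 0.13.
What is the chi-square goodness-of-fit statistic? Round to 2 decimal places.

51.20

Expected counts E_i = n·p_i: 120×0.14 = 16.8, 120×0.13 = 15.6, 120×0.11 = 13.2, 120×0.09 = 10.8, 120×0.15 = 18, 120×0.16 = 19.2, 120×0.09 = 10.8, 120×0.13 = 15.6.
χ² = (3−16.8)²/16.8 + (38−15.6)²/15.6 + (15−13.2)²/13.2 + (2−10.8)²/10.8 + (16−18)²/18 + (20−19.2)²/19.2 + (11−10.8)²/10.8 + (15−15.6)²/15.6
   = 11.336 + 32.164 + 0.245 + 7.170 + 0.222 + 0.033 + 0.004 + 0.023
Sum = 51.20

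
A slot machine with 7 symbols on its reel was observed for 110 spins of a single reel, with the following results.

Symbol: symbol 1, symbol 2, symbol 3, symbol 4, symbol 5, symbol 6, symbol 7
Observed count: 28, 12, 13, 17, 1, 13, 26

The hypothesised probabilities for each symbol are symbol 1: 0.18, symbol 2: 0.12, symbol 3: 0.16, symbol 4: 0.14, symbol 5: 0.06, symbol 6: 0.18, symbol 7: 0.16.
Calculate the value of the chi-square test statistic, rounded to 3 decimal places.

15.970

Expected counts E_i = n·p_i: 110×0.18 = 19.8, 110×0.12 = 13.2, 110×0.16 = 17.6, 110×0.14 = 15.4, 110×0.06 = 6.6, 110×0.18 = 19.8, 110×0.16 = 17.6.
cat           O        E   (O−E)²/E
symbol 1     28     19.8     3.3960
symbol 2     12     13.2     0.1091
symbol 3     13     17.6     1.2023
symbol 4     17     15.4     0.1662
symbol 5      1      6.6     4.7515
symbol 6     13     19.8     2.3354
symbol 7     26     17.6     4.0091
Sum = 15.970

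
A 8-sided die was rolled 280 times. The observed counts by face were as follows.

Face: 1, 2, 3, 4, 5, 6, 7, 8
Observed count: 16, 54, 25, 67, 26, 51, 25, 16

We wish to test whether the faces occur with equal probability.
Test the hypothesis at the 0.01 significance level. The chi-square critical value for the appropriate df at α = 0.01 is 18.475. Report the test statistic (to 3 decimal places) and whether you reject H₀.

Expected count for each of the 8 categories: 280/8 = 35.
χ² = (16−35)²/35 + (54−35)²/35 + (25−35)²/35 + (67−35)²/35 + (26−35)²/35 + (51−35)²/35 + (25−35)²/35 + (16−35)²/35
   = 10.3143 + 10.3143 + 2.8571 + 29.2571 + 2.3143 + 7.3143 + 2.8571 + 10.3143
Sum = 75.543
df = 7. Since 75.543 > 18.475, we reject H₀.

75.543; reject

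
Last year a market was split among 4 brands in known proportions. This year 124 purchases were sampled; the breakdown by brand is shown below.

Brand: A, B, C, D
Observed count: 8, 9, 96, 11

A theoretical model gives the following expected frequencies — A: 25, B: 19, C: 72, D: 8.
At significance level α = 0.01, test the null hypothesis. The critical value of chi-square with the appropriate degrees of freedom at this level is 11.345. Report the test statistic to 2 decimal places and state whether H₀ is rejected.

A: (8 − 25)²/25 = 289/25 = 11.560
B: (9 − 19)²/19 = 100/19 = 5.263
C: (96 − 72)²/72 = 576/72 = 8.000
D: (11 − 8)²/8 = 9/8 = 1.125
Sum = 25.95
df = 3. Since 25.95 > 11.345, we reject H₀.

25.95; reject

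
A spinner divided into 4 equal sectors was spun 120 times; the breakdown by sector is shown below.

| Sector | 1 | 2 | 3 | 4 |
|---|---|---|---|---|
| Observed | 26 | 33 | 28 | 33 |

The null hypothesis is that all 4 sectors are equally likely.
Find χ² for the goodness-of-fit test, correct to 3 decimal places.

1.267

Expected count for each of the 4 categories: 120/4 = 30.
1: (26 − 30)²/30 = 16/30 = 0.5333
2: (33 − 30)²/30 = 9/30 = 0.3000
3: (28 − 30)²/30 = 4/30 = 0.1333
4: (33 − 30)²/30 = 9/30 = 0.3000
Sum = 1.267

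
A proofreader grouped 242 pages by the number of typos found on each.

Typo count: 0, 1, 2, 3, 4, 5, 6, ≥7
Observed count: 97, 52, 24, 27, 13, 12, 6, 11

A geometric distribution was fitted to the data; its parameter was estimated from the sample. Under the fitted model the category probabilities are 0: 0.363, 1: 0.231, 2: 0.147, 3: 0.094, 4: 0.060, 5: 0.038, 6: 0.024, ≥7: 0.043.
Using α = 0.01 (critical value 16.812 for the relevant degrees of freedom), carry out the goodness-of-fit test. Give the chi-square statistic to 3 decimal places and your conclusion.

Expected counts E_i = n·p_i: 242×0.363 = 87.846, 242×0.231 = 55.902, 242×0.147 = 35.574, 242×0.094 = 22.748, 242×0.060 = 14.52, 242×0.038 = 9.196, 242×0.024 = 5.808, 242×0.043 = 10.406.
0: (97 − 87.846)²/87.846 = 83.795716/87.846 = 0.9539
1: (52 − 55.902)²/55.902 = 15.225604/55.902 = 0.2724
2: (24 − 35.574)²/35.574 = 133.957476/35.574 = 3.7656
3: (27 − 22.748)²/22.748 = 18.079504/22.748 = 0.7948
4: (13 − 14.52)²/14.52 = 2.3104/14.52 = 0.1591
5: (12 − 9.196)²/9.196 = 7.862416/9.196 = 0.8550
6: (6 − 5.808)²/5.808 = 0.036864/5.808 = 0.0063
≥7: (11 − 10.406)²/10.406 = 0.352836/10.406 = 0.0339
Sum = 6.841
df = 6. Since 6.841 < 16.812, we do not reject H₀.

6.841; do not reject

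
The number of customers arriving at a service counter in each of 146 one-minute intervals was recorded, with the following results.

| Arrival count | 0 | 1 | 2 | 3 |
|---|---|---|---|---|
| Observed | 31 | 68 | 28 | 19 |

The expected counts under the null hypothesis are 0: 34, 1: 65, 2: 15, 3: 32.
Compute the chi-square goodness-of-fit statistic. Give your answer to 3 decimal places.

0: (31 − 34)²/34 = 9/34 = 0.2647
1: (68 − 65)²/65 = 9/65 = 0.1385
2: (28 − 15)²/15 = 169/15 = 11.2667
3: (19 − 32)²/32 = 169/32 = 5.2813
Sum = 16.951

16.951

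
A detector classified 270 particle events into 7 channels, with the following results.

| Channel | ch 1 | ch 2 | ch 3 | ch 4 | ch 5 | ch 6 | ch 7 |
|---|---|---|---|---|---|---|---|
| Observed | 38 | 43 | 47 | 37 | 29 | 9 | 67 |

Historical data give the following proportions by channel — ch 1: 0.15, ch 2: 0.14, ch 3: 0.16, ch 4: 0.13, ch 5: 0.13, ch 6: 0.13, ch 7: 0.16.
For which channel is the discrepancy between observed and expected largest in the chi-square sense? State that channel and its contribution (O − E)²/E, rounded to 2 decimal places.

Expected counts E_i = n·p_i: 270×0.15 = 40.5, 270×0.14 = 37.8, 270×0.16 = 43.2, 270×0.13 = 35.1, 270×0.13 = 35.1, 270×0.13 = 35.1, 270×0.16 = 43.2.
ch 1: (38 − 40.5)²/40.5 = 6.25/40.5 = 0.154
ch 2: (43 − 37.8)²/37.8 = 27.04/37.8 = 0.715
ch 3: (47 − 43.2)²/43.2 = 14.44/43.2 = 0.334
ch 4: (37 − 35.1)²/35.1 = 3.61/35.1 = 0.103
ch 5: (29 − 35.1)²/35.1 = 37.21/35.1 = 1.060
ch 6: (9 − 35.1)²/35.1 = 681.21/35.1 = 19.408
ch 7: (67 − 43.2)²/43.2 = 566.44/43.2 = 13.112
The largest term is for ch 6: 19.41.

ch 6, 19.41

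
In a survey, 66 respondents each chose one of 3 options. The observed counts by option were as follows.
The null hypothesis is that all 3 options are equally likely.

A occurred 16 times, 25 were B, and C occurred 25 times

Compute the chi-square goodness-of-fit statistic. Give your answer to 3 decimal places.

Under H₀ each category has probability 1/3, so each expected count is 66/3 = 22.
χ² = (16−22)²/22 + (25−22)²/22 + (25−22)²/22
   = 1.6364 + 0.4091 + 0.4091
Sum = 2.455

2.455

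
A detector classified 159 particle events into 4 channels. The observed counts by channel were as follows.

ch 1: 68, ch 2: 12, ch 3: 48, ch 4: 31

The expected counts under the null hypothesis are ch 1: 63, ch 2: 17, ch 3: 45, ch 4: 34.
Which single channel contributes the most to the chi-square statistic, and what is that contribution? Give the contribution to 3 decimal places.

ch 2, 1.471

cat         O        E   (O−E)²/E
ch 1       68       63     0.3968
ch 2       12       17     1.4706
ch 3       48       45     0.2000
ch 4       31       34     0.2647
The largest term is for ch 2: 1.471.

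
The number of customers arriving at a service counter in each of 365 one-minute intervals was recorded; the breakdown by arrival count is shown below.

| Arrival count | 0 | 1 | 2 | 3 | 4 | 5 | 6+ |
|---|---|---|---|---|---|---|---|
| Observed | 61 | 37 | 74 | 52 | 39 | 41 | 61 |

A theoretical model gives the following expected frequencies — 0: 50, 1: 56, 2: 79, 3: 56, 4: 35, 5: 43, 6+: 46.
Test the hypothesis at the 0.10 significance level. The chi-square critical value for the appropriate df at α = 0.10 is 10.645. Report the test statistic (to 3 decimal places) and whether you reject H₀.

14.910; reject

χ² = (61−50)²/50 + (37−56)²/56 + (74−79)²/79 + (52−56)²/56 + (39−35)²/35 + (41−43)²/43 + (61−46)²/46
   = 2.4200 + 6.4464 + 0.3165 + 0.2857 + 0.4571 + 0.0930 + 4.8913
Sum = 14.910
df = 6. Since 14.910 > 10.645, we reject H₀.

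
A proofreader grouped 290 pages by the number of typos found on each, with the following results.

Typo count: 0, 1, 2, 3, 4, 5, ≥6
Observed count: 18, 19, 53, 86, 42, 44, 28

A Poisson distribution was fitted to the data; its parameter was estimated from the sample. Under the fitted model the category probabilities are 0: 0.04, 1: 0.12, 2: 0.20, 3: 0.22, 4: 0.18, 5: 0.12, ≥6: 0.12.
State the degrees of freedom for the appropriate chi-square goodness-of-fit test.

5

There are k = 7 categories and 1 parameter estimated from the data, so df = 7 − 1 − 1 = 5.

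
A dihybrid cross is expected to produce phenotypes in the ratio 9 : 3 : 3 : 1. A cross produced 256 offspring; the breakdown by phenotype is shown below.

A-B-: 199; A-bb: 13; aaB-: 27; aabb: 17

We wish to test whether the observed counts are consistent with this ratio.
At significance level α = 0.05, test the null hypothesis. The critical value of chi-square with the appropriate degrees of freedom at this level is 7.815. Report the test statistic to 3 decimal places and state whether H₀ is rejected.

55.778; reject

Ratio total = 16. Expected counts: 256×9/16 = 144, 256×3/16 = 48, 256×3/16 = 48, 256×1/16 = 16.
cat         O        E   (O−E)²/E
A-B-      199      144    21.0069
A-bb       13       48    25.5208
aaB-       27       48     9.1875
aabb       17       16     0.0625
Sum = 55.778
df = 3. Since 55.778 > 7.815, we reject H₀.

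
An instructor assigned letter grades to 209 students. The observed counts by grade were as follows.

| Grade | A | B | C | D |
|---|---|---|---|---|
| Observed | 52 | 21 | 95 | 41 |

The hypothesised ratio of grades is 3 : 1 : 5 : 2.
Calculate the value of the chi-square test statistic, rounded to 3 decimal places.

Ratio total = 11. Expected counts: 209×3/11 = 57, 209×1/11 = 19, 209×5/11 = 95, 209×2/11 = 38.
cat         O        E   (O−E)²/E
A          52       57     0.4386
B          21       19     0.2105
C          95       95     0.0000
D          41       38     0.2368
Sum = 0.886

0.886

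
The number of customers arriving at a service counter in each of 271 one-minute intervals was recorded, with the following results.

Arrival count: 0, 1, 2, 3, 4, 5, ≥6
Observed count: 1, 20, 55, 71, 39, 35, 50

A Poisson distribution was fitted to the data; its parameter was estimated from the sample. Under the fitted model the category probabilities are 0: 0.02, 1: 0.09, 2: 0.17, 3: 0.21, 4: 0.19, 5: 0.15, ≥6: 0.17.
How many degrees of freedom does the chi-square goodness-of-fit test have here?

5

There are k = 7 categories and 1 parameter estimated from the data, so df = 7 − 1 − 1 = 5.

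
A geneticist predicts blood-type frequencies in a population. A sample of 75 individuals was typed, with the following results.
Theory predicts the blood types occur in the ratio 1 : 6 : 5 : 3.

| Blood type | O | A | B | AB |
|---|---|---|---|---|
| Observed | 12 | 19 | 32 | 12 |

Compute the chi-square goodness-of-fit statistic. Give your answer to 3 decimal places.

Ratio total = 15. Expected counts: 75×1/15 = 5, 75×6/15 = 30, 75×5/15 = 25, 75×3/15 = 15.
χ² = (12−5)²/5 + (19−30)²/30 + (32−25)²/25 + (12−15)²/15
   = 9.8000 + 4.0333 + 1.9600 + 0.6000
Sum = 16.393

16.393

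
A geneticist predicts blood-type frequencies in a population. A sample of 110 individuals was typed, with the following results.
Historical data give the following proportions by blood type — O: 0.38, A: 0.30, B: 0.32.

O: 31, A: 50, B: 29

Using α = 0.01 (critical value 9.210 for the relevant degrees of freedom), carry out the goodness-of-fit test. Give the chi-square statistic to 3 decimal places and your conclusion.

12.640; reject

Expected counts E_i = n·p_i: 110×0.38 = 41.8, 110×0.30 = 33, 110×0.32 = 35.2.
O: (31 − 41.8)²/41.8 = 116.64/41.8 = 2.7904
A: (50 − 33)²/33 = 289/33 = 8.7576
B: (29 − 35.2)²/35.2 = 38.44/35.2 = 1.0920
Sum = 12.640
df = 2. Since 12.640 > 9.210, we reject H₀.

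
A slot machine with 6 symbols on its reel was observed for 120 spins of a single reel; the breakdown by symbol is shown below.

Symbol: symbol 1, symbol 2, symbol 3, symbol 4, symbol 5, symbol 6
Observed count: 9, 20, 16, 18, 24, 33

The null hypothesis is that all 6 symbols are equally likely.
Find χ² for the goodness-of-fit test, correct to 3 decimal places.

16.300

Under H₀ each category has probability 1/6, so each expected count is 120/6 = 20.
cat           O        E   (O−E)²/E
symbol 1      9       20     6.0500
symbol 2     20       20     0.0000
symbol 3     16       20     0.8000
symbol 4     18       20     0.2000
symbol 5     24       20     0.8000
symbol 6     33       20     8.4500
Sum = 16.300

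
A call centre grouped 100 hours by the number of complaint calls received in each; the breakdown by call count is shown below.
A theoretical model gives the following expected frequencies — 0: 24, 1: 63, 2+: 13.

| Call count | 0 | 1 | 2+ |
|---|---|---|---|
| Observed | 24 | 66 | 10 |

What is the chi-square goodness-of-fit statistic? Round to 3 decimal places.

cat         O        E   (O−E)²/E
0          24       24     0.0000
1          66       63     0.1429
2+         10       13     0.6923
Sum = 0.835

0.835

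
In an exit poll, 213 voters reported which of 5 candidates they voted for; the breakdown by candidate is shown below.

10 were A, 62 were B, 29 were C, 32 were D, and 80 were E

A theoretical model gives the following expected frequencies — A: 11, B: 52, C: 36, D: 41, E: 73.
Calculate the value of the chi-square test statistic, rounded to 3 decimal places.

cat         O        E   (O−E)²/E
A          10       11     0.0909
B          62       52     1.9231
C          29       36     1.3611
D          32       41     1.9756
E          80       73     0.6712
Sum = 6.022

6.022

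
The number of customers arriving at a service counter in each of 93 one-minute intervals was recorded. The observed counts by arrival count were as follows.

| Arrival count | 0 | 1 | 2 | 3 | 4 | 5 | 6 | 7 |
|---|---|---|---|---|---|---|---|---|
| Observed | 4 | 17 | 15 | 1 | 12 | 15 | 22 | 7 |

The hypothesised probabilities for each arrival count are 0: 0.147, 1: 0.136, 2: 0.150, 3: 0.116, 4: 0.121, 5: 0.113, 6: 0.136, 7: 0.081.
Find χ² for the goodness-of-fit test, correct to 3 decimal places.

Expected counts E_i = n·p_i: 93×0.147 = 13.671, 93×0.136 = 12.648, 93×0.150 = 13.95, 93×0.116 = 10.788, 93×0.121 = 11.253, 93×0.113 = 10.509, 93×0.136 = 12.648, 93×0.081 = 7.533.
0: (4 − 13.671)²/13.671 = 93.528241/13.671 = 6.8414
1: (17 − 12.648)²/12.648 = 18.939904/12.648 = 1.4975
2: (15 − 13.95)²/13.95 = 1.1025/13.95 = 0.0790
3: (1 − 10.788)²/10.788 = 95.804944/10.788 = 8.8807
4: (12 − 11.253)²/11.253 = 0.558009/11.253 = 0.0496
5: (15 − 10.509)²/10.509 = 20.169081/10.509 = 1.9192
6: (22 − 12.648)²/12.648 = 87.459904/12.648 = 6.9149
7: (7 − 7.533)²/7.533 = 0.284089/7.533 = 0.0377
Sum = 26.220

26.220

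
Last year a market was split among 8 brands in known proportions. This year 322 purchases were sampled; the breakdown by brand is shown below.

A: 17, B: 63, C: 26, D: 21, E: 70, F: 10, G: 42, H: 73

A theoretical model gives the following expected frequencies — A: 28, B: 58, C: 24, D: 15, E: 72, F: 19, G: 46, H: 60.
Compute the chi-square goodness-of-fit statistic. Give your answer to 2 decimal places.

χ² = (17−28)²/28 + (63−58)²/58 + (26−24)²/24 + (21−15)²/15 + (70−72)²/72 + (10−19)²/19 + (42−46)²/46 + (73−60)²/60
   = 4.321 + 0.431 + 0.167 + 2.400 + 0.056 + 4.263 + 0.348 + 2.817
Sum = 14.80

14.80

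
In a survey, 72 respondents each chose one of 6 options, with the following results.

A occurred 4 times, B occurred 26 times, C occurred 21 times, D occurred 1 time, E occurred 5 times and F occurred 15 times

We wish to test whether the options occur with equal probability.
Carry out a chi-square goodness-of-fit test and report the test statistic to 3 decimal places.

Under H₀ each category has probability 1/6, so each expected count is 72/6 = 12.
A: (4 − 12)²/12 = 64/12 = 5.3333
B: (26 − 12)²/12 = 196/12 = 16.3333
C: (21 − 12)²/12 = 81/12 = 6.7500
D: (1 − 12)²/12 = 121/12 = 10.0833
E: (5 − 12)²/12 = 49/12 = 4.0833
F: (15 − 12)²/12 = 9/12 = 0.7500
Sum = 43.333

43.333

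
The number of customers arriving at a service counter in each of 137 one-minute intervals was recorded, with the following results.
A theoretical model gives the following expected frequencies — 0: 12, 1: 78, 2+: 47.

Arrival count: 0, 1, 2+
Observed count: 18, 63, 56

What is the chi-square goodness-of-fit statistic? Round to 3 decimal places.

cat         O        E   (O−E)²/E
0          18       12     3.0000
1          63       78     2.8846
2+         56       47     1.7234
Sum = 7.608

7.608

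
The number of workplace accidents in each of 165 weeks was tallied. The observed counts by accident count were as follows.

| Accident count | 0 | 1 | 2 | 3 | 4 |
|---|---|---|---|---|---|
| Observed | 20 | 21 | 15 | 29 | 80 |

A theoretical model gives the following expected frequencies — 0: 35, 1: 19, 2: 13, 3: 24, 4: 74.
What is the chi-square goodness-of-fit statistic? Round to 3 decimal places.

8.475

cat         O        E   (O−E)²/E
0          20       35     6.4286
1          21       19     0.2105
2          15       13     0.3077
3          29       24     1.0417
4          80       74     0.4865
Sum = 8.475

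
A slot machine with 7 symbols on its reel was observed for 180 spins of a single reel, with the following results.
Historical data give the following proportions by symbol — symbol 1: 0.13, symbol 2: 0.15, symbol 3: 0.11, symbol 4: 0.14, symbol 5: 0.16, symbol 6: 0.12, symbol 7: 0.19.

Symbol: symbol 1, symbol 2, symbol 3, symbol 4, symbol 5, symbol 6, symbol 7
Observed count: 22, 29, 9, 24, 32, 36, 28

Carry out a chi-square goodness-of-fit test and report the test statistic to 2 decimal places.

Expected counts E_i = n·p_i: 180×0.13 = 23.4, 180×0.15 = 27, 180×0.11 = 19.8, 180×0.14 = 25.2, 180×0.16 = 28.8, 180×0.12 = 21.6, 180×0.19 = 34.2.
χ² = (22−23.4)²/23.4 + (29−27)²/27 + (9−19.8)²/19.8 + (24−25.2)²/25.2 + (32−28.8)²/28.8 + (36−21.6)²/21.6 + (28−34.2)²/34.2
   = 0.084 + 0.148 + 5.891 + 0.057 + 0.356 + 9.600 + 1.124
Sum = 17.26

17.26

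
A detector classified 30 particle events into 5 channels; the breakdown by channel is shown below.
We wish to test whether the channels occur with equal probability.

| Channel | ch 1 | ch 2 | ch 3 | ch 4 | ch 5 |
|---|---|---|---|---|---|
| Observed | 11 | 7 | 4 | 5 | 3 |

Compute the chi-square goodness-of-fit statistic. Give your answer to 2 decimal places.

Expected count for each of the 5 categories: 30/5 = 6.
cat         O        E   (O−E)²/E
ch 1       11        6      4.167
ch 2        7        6      0.167
ch 3        4        6      0.667
ch 4        5        6      0.167
ch 5        3        6      1.500
Sum = 6.67

6.67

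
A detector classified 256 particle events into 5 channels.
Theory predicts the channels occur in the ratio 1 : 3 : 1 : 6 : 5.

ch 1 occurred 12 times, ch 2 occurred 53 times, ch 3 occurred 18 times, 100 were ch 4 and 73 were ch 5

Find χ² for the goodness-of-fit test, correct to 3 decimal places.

2.550

Ratio total = 16. Expected counts: 256×1/16 = 16, 256×3/16 = 48, 256×1/16 = 16, 256×6/16 = 96, 256×5/16 = 80.
cat         O        E   (O−E)²/E
ch 1       12       16     1.0000
ch 2       53       48     0.5208
ch 3       18       16     0.2500
ch 4      100       96     0.1667
ch 5       73       80     0.6125
Sum = 2.550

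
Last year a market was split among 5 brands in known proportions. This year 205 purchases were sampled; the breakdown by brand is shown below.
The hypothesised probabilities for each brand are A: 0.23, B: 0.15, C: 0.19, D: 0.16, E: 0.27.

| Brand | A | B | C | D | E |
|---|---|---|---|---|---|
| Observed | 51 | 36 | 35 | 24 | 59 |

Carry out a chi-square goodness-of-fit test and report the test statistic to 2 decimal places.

Expected counts E_i = n·p_i: 205×0.23 = 47.15, 205×0.15 = 30.75, 205×0.19 = 38.95, 205×0.16 = 32.8, 205×0.27 = 55.35.
cat         O        E   (O−E)²/E
A          51    47.15      0.314
B          36    30.75      0.896
C          35    38.95      0.401
D          24     32.8      2.361
E          59    55.35      0.241
Sum = 4.21

4.21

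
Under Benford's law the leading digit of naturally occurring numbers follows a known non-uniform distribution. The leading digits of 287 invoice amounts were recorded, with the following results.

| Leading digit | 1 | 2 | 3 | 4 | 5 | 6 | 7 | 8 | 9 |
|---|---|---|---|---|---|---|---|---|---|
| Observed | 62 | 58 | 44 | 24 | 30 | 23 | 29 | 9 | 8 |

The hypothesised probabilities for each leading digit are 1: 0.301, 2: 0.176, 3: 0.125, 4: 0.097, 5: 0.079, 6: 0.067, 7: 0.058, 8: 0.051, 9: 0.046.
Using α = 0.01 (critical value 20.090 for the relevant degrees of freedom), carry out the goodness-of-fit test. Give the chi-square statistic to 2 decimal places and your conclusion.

26.86; reject

Expected counts E_i = n·p_i: 287×0.301 = 86.387, 287×0.176 = 50.512, 287×0.125 = 35.875, 287×0.097 = 27.839, 287×0.079 = 22.673, 287×0.067 = 19.229, 287×0.058 = 16.646, 287×0.051 = 14.637, 287×0.046 = 13.202.
cat         O        E   (O−E)²/E
1          62   86.387      6.884
2          58   50.512      1.110
3          44   35.875      1.840
4          24   27.839      0.529
5          30   22.673      2.368
6          23   19.229      0.740
7          29   16.646      9.169
8           9   14.637      2.171
9           8   13.202      2.050
Sum = 26.86
df = 8. Since 26.86 > 20.090, we reject H₀.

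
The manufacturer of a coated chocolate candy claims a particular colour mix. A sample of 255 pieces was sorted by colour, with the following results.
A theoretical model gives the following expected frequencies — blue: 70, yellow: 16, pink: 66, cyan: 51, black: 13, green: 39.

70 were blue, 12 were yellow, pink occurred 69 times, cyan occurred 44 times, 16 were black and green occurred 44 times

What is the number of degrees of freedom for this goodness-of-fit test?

There are k = 6 categories and no parameters were estimated from the data, so df = 6 − 1 = 5.

5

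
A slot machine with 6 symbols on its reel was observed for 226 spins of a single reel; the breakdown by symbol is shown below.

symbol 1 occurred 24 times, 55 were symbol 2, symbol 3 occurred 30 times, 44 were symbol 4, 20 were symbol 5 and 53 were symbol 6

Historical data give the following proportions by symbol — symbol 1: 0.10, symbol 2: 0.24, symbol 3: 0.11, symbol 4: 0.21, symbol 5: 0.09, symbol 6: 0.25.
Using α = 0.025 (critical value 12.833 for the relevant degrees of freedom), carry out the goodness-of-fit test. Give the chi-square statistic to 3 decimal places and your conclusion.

1.635; do not reject

Expected counts E_i = n·p_i: 226×0.10 = 22.6, 226×0.24 = 54.24, 226×0.11 = 24.86, 226×0.21 = 47.46, 226×0.09 = 20.34, 226×0.25 = 56.5.
symbol 1: (24 − 22.6)²/22.6 = 1.96/22.6 = 0.0867
symbol 2: (55 − 54.24)²/54.24 = 0.5776/54.24 = 0.0106
symbol 3: (30 − 24.86)²/24.86 = 26.4196/24.86 = 1.0627
symbol 4: (44 − 47.46)²/47.46 = 11.9716/47.46 = 0.2522
symbol 5: (20 − 20.34)²/20.34 = 0.1156/20.34 = 0.0057
symbol 6: (53 − 56.5)²/56.5 = 12.25/56.5 = 0.2168
Sum = 1.635
df = 5. Since 1.635 < 12.833, we do not reject H₀.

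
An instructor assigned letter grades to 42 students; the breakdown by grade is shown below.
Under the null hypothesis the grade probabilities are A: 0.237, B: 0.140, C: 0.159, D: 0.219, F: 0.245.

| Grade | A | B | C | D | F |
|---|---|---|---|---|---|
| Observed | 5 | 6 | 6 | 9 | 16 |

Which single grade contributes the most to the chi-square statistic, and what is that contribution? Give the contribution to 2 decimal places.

Expected counts E_i = n·p_i: 42×0.237 = 9.954, 42×0.140 = 5.88, 42×0.159 = 6.678, 42×0.219 = 9.198, 42×0.245 = 10.29.
χ² = (5−9.954)²/9.954 + (6−5.88)²/5.88 + (6−6.678)²/6.678 + (9−9.198)²/9.198 + (16−10.29)²/10.29
   = 2.466 + 0.002 + 0.069 + 0.004 + 3.169
The largest term is for F: 3.17.

F, 3.17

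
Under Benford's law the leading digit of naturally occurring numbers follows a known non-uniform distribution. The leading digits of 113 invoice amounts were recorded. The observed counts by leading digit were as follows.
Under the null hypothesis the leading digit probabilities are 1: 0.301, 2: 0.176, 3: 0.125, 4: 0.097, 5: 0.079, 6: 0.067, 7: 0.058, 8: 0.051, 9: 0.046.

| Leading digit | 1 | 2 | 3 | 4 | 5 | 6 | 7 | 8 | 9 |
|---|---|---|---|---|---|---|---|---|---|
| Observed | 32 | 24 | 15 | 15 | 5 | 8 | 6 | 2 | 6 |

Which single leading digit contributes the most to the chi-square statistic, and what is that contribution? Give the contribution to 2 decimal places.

8, 2.46

Expected counts E_i = n·p_i: 113×0.301 = 34.013, 113×0.176 = 19.888, 113×0.125 = 14.125, 113×0.097 = 10.961, 113×0.079 = 8.927, 113×0.067 = 7.571, 113×0.058 = 6.554, 113×0.051 = 5.763, 113×0.046 = 5.198.
χ² = (32−34.013)²/34.013 + (24−19.888)²/19.888 + (15−14.125)²/14.125 + (15−10.961)²/10.961 + (5−8.927)²/8.927 + (8−7.571)²/7.571 + (6−6.554)²/6.554 + (2−5.763)²/5.763 + (6−5.198)²/5.198
   = 0.119 + 0.850 + 0.054 + 1.488 + 1.727 + 0.024 + 0.047 + 2.457 + 0.124
The largest term is for 8: 2.46.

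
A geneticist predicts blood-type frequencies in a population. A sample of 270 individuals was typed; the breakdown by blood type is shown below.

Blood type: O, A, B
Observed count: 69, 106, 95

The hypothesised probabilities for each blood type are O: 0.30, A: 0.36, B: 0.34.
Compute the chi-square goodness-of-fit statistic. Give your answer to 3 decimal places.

2.686

Expected counts E_i = n·p_i: 270×0.30 = 81, 270×0.36 = 97.2, 270×0.34 = 91.8.
χ² = (69−81)²/81 + (106−97.2)²/97.2 + (95−91.8)²/91.8
   = 1.7778 + 0.7967 + 0.1115
Sum = 2.686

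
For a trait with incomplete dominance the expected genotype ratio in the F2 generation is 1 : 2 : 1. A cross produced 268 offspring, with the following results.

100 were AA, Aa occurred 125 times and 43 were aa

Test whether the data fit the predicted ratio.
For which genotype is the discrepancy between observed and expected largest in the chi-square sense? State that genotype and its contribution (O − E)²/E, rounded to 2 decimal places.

AA, 16.25

Ratio total = 4. Expected counts: 268×1/4 = 67, 268×2/4 = 134, 268×1/4 = 67.
AA: (100 − 67)²/67 = 1089/67 = 16.254
Aa: (125 − 134)²/134 = 81/134 = 0.604
aa: (43 − 67)²/67 = 576/67 = 8.597
The largest term is for AA: 16.25.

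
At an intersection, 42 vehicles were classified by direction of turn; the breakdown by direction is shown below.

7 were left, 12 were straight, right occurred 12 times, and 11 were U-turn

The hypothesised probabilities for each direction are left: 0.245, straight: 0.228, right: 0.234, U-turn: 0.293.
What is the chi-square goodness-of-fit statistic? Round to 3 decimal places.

Expected counts E_i = n·p_i: 42×0.245 = 10.29, 42×0.228 = 9.576, 42×0.234 = 9.828, 42×0.293 = 12.306.
cat           O        E   (O−E)²/E
left          7    10.29     1.0519
straight     12    9.576     0.6136
right        12    9.828     0.4800
U-turn       11   12.306     0.1386
Sum = 2.284

2.284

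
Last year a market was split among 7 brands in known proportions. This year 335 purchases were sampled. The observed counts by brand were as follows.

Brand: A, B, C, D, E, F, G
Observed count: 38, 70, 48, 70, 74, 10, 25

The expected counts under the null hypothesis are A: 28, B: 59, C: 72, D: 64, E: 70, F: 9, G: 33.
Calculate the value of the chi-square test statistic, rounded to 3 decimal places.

16.464

cat         O        E   (O−E)²/E
A          38       28     3.5714
B          70       59     2.0508
C          48       72     8.0000
D          70       64     0.5625
E          74       70     0.2286
F          10        9     0.1111
G          25       33     1.9394
Sum = 16.464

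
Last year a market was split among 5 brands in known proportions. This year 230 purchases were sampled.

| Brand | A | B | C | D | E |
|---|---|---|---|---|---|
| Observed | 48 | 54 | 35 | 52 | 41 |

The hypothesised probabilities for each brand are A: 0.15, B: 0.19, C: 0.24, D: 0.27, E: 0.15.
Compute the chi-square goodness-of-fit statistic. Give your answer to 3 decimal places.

17.970

Expected counts E_i = n·p_i: 230×0.15 = 34.5, 230×0.19 = 43.7, 230×0.24 = 55.2, 230×0.27 = 62.1, 230×0.15 = 34.5.
cat         O        E   (O−E)²/E
A          48     34.5     5.2826
B          54     43.7     2.4277
C          35     55.2     7.3920
D          52     62.1     1.6427
E          41     34.5     1.2246
Sum = 17.970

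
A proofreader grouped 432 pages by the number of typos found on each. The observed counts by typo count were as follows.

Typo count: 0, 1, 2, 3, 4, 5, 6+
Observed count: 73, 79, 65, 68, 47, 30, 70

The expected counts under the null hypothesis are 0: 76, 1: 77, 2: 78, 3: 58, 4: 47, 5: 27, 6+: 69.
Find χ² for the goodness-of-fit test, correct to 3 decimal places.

χ² = (73−76)²/76 + (79−77)²/77 + (65−78)²/78 + (68−58)²/58 + (47−47)²/47 + (30−27)²/27 + (70−69)²/69
   = 0.1184 + 0.0519 + 2.1667 + 1.7241 + 0.0000 + 0.3333 + 0.0145
Sum = 4.409

4.409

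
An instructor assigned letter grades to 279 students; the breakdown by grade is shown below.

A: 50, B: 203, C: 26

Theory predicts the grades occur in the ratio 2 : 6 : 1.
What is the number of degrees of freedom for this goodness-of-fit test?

There are k = 3 categories and no parameters were estimated from the data, so df = 3 − 1 = 2.

2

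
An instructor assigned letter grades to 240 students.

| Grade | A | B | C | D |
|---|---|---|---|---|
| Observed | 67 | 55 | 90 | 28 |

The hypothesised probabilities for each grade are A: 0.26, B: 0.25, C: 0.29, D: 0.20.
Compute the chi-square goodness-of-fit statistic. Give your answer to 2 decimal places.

Expected counts E_i = n·p_i: 240×0.26 = 62.4, 240×0.25 = 60, 240×0.29 = 69.6, 240×0.20 = 48.
A: (67 − 62.4)²/62.4 = 21.16/62.4 = 0.339
B: (55 − 60)²/60 = 25/60 = 0.417
C: (90 − 69.6)²/69.6 = 416.16/69.6 = 5.979
D: (28 − 48)²/48 = 400/48 = 8.333
Sum = 15.07

15.07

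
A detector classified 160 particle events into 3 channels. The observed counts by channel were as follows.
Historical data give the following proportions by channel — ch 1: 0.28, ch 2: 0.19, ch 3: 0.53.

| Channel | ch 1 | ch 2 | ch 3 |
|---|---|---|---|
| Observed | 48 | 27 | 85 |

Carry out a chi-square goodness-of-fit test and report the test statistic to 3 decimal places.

0.609

Expected counts E_i = n·p_i: 160×0.28 = 44.8, 160×0.19 = 30.4, 160×0.53 = 84.8.
cat         O        E   (O−E)²/E
ch 1       48     44.8     0.2286
ch 2       27     30.4     0.3803
ch 3       85     84.8     0.0005
Sum = 0.609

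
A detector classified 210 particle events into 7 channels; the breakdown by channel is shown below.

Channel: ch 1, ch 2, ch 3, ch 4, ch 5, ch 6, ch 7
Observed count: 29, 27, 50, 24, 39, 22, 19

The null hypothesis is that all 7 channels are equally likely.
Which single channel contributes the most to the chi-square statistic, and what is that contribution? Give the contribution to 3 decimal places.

ch 3, 13.333

Expected count for each of the 7 categories: 210/7 = 30.
χ² = (29−30)²/30 + (27−30)²/30 + (50−30)²/30 + (24−30)²/30 + (39−30)²/30 + (22−30)²/30 + (19−30)²/30
   = 0.0333 + 0.3000 + 13.3333 + 1.2000 + 2.7000 + 2.1333 + 4.0333
The largest term is for ch 3: 13.333.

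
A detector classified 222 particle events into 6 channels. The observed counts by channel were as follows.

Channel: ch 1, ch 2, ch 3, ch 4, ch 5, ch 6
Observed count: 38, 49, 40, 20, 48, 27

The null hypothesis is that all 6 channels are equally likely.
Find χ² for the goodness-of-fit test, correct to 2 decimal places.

Under H₀ each category has probability 1/6, so each expected count is 222/6 = 37.
χ² = (38−37)²/37 + (49−37)²/37 + (40−37)²/37 + (20−37)²/37 + (48−37)²/37 + (27−37)²/37
   = 0.027 + 3.892 + 0.243 + 7.811 + 3.270 + 2.703
Sum = 17.95

17.95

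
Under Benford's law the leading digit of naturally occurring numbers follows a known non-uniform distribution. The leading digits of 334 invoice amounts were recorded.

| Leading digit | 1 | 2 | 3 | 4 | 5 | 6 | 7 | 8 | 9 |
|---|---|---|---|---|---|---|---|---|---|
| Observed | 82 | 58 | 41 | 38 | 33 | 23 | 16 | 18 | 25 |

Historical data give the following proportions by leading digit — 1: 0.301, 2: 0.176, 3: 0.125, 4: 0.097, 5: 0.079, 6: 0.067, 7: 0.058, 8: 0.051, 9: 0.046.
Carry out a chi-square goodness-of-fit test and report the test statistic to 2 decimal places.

12.77

Expected counts E_i = n·p_i: 334×0.301 = 100.534, 334×0.176 = 58.784, 334×0.125 = 41.75, 334×0.097 = 32.398, 334×0.079 = 26.386, 334×0.067 = 22.378, 334×0.058 = 19.372, 334×0.051 = 17.034, 334×0.046 = 15.364.
χ² = (82−100.534)²/100.534 + (58−58.784)²/58.784 + (41−41.75)²/41.75 + (38−32.398)²/32.398 + (33−26.386)²/26.386 + (23−22.378)²/22.378 + (16−19.372)²/19.372 + (18−17.034)²/17.034 + (25−15.364)²/15.364
   = 3.417 + 0.010 + 0.013 + 0.969 + 1.658 + 0.017 + 0.587 + 0.055 + 6.044
Sum = 12.77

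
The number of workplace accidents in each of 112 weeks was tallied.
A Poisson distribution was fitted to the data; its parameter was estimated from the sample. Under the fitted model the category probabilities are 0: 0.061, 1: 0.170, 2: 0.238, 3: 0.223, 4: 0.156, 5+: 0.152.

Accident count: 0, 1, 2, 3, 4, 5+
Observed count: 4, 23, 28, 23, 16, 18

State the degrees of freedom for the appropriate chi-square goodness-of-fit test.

There are k = 6 categories and 1 parameter estimated from the data, so df = 6 − 1 − 1 = 4.

4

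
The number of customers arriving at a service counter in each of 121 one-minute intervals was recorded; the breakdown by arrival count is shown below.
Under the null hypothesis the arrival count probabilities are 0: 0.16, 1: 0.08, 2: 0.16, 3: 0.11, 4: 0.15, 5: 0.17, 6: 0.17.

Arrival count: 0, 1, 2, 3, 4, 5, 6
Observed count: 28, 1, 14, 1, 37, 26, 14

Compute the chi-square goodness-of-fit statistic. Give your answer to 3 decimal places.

Expected counts E_i = n·p_i: 121×0.16 = 19.36, 121×0.08 = 9.68, 121×0.16 = 19.36, 121×0.11 = 13.31, 121×0.15 = 18.15, 121×0.17 = 20.57, 121×0.17 = 20.57.
χ² = (28−19.36)²/19.36 + (1−9.68)²/9.68 + (14−19.36)²/19.36 + (1−13.31)²/13.31 + (37−18.15)²/18.15 + (26−20.57)²/20.57 + (14−20.57)²/20.57
   = 3.8559 + 7.7833 + 1.4840 + 11.3851 + 19.5770 + 1.4334 + 2.0984
Sum = 47.617

47.617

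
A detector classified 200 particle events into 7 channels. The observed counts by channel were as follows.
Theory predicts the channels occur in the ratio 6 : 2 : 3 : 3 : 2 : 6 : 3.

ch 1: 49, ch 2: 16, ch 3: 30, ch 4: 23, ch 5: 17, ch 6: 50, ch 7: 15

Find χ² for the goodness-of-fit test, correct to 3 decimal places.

5.083

Ratio total = 25. Expected counts: 200×6/25 = 48, 200×2/25 = 16, 200×3/25 = 24, 200×3/25 = 24, 200×2/25 = 16, 200×6/25 = 48, 200×3/25 = 24.
ch 1: (49 − 48)²/48 = 1/48 = 0.0208
ch 2: (16 − 16)²/16 = 0/16 = 0.0000
ch 3: (30 − 24)²/24 = 36/24 = 1.5000
ch 4: (23 − 24)²/24 = 1/24 = 0.0417
ch 5: (17 − 16)²/16 = 1/16 = 0.0625
ch 6: (50 − 48)²/48 = 4/48 = 0.0833
ch 7: (15 − 24)²/24 = 81/24 = 3.3750
Sum = 5.083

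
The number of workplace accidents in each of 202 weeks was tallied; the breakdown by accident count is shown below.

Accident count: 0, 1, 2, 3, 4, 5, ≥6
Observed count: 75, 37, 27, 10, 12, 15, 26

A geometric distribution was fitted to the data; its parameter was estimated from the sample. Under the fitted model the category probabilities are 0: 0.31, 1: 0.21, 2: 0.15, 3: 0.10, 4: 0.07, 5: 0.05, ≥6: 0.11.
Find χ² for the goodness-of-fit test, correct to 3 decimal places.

11.994

Expected counts E_i = n·p_i: 202×0.31 = 62.62, 202×0.21 = 42.42, 202×0.15 = 30.3, 202×0.10 = 20.2, 202×0.07 = 14.14, 202×0.05 = 10.1, 202×0.11 = 22.22.
0: (75 − 62.62)²/62.62 = 153.2644/62.62 = 2.4475
1: (37 − 42.42)²/42.42 = 29.3764/42.42 = 0.6925
2: (27 − 30.3)²/30.3 = 10.89/30.3 = 0.3594
3: (10 − 20.2)²/20.2 = 104.04/20.2 = 5.1505
4: (12 − 14.14)²/14.14 = 4.5796/14.14 = 0.3239
5: (15 − 10.1)²/10.1 = 24.01/10.1 = 2.3772
≥6: (26 − 22.22)²/22.22 = 14.2884/22.22 = 0.6430
Sum = 11.994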